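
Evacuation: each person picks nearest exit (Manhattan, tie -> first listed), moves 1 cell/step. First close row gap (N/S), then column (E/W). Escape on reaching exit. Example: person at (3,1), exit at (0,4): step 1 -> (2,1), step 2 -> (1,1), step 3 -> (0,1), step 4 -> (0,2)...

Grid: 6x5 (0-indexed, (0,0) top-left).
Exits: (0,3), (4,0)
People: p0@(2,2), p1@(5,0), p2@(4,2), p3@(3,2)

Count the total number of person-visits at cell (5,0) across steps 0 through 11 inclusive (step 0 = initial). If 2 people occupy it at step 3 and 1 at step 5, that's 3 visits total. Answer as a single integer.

Step 0: p0@(2,2) p1@(5,0) p2@(4,2) p3@(3,2) -> at (5,0): 1 [p1], cum=1
Step 1: p0@(1,2) p1@ESC p2@(4,1) p3@(4,2) -> at (5,0): 0 [-], cum=1
Step 2: p0@(0,2) p1@ESC p2@ESC p3@(4,1) -> at (5,0): 0 [-], cum=1
Step 3: p0@ESC p1@ESC p2@ESC p3@ESC -> at (5,0): 0 [-], cum=1
Total visits = 1

Answer: 1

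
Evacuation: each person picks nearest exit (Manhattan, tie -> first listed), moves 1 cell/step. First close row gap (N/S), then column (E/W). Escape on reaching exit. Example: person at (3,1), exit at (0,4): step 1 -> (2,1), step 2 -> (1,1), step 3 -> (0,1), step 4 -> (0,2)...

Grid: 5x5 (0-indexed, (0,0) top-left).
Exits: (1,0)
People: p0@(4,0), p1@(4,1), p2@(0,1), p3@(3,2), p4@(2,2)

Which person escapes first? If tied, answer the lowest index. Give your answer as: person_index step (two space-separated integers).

Step 1: p0:(4,0)->(3,0) | p1:(4,1)->(3,1) | p2:(0,1)->(1,1) | p3:(3,2)->(2,2) | p4:(2,2)->(1,2)
Step 2: p0:(3,0)->(2,0) | p1:(3,1)->(2,1) | p2:(1,1)->(1,0)->EXIT | p3:(2,2)->(1,2) | p4:(1,2)->(1,1)
Step 3: p0:(2,0)->(1,0)->EXIT | p1:(2,1)->(1,1) | p2:escaped | p3:(1,2)->(1,1) | p4:(1,1)->(1,0)->EXIT
Step 4: p0:escaped | p1:(1,1)->(1,0)->EXIT | p2:escaped | p3:(1,1)->(1,0)->EXIT | p4:escaped
Exit steps: [3, 4, 2, 4, 3]
First to escape: p2 at step 2

Answer: 2 2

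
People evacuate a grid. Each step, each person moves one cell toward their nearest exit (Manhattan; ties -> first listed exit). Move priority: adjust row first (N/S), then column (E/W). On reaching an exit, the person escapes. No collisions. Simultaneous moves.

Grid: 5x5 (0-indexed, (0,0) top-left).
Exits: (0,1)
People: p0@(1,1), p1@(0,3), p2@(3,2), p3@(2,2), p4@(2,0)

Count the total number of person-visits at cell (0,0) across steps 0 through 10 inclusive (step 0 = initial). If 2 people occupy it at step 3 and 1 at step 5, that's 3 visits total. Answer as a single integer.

Step 0: p0@(1,1) p1@(0,3) p2@(3,2) p3@(2,2) p4@(2,0) -> at (0,0): 0 [-], cum=0
Step 1: p0@ESC p1@(0,2) p2@(2,2) p3@(1,2) p4@(1,0) -> at (0,0): 0 [-], cum=0
Step 2: p0@ESC p1@ESC p2@(1,2) p3@(0,2) p4@(0,0) -> at (0,0): 1 [p4], cum=1
Step 3: p0@ESC p1@ESC p2@(0,2) p3@ESC p4@ESC -> at (0,0): 0 [-], cum=1
Step 4: p0@ESC p1@ESC p2@ESC p3@ESC p4@ESC -> at (0,0): 0 [-], cum=1
Total visits = 1

Answer: 1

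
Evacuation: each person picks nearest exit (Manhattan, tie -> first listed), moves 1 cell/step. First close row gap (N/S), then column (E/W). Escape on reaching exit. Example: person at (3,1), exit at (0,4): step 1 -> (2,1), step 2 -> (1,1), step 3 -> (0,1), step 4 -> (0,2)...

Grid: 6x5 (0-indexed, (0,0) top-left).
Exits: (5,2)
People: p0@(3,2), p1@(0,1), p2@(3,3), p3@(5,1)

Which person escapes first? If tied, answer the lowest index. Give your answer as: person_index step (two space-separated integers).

Answer: 3 1

Derivation:
Step 1: p0:(3,2)->(4,2) | p1:(0,1)->(1,1) | p2:(3,3)->(4,3) | p3:(5,1)->(5,2)->EXIT
Step 2: p0:(4,2)->(5,2)->EXIT | p1:(1,1)->(2,1) | p2:(4,3)->(5,3) | p3:escaped
Step 3: p0:escaped | p1:(2,1)->(3,1) | p2:(5,3)->(5,2)->EXIT | p3:escaped
Step 4: p0:escaped | p1:(3,1)->(4,1) | p2:escaped | p3:escaped
Step 5: p0:escaped | p1:(4,1)->(5,1) | p2:escaped | p3:escaped
Step 6: p0:escaped | p1:(5,1)->(5,2)->EXIT | p2:escaped | p3:escaped
Exit steps: [2, 6, 3, 1]
First to escape: p3 at step 1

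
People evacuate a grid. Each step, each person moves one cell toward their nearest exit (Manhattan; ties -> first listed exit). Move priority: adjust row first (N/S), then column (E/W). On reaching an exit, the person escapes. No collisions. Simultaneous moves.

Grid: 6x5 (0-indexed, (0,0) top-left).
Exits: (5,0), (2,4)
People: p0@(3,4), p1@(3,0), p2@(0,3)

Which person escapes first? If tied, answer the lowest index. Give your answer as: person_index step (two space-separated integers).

Step 1: p0:(3,4)->(2,4)->EXIT | p1:(3,0)->(4,0) | p2:(0,3)->(1,3)
Step 2: p0:escaped | p1:(4,0)->(5,0)->EXIT | p2:(1,3)->(2,3)
Step 3: p0:escaped | p1:escaped | p2:(2,3)->(2,4)->EXIT
Exit steps: [1, 2, 3]
First to escape: p0 at step 1

Answer: 0 1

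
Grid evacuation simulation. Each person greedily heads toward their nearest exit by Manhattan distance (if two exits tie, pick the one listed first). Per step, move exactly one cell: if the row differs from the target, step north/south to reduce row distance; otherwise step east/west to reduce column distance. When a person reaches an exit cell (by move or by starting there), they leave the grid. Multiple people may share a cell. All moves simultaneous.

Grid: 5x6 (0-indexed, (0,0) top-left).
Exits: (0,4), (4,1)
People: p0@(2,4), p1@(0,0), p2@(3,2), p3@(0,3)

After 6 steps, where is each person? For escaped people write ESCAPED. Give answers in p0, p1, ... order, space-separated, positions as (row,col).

Step 1: p0:(2,4)->(1,4) | p1:(0,0)->(0,1) | p2:(3,2)->(4,2) | p3:(0,3)->(0,4)->EXIT
Step 2: p0:(1,4)->(0,4)->EXIT | p1:(0,1)->(0,2) | p2:(4,2)->(4,1)->EXIT | p3:escaped
Step 3: p0:escaped | p1:(0,2)->(0,3) | p2:escaped | p3:escaped
Step 4: p0:escaped | p1:(0,3)->(0,4)->EXIT | p2:escaped | p3:escaped

ESCAPED ESCAPED ESCAPED ESCAPED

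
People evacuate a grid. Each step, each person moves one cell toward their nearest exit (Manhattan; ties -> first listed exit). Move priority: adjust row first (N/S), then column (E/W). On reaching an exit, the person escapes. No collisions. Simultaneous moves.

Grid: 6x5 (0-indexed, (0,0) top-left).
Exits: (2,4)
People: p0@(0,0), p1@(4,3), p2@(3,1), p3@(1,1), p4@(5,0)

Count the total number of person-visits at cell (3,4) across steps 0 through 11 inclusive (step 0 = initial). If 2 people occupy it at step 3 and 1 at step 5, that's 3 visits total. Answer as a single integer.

Step 0: p0@(0,0) p1@(4,3) p2@(3,1) p3@(1,1) p4@(5,0) -> at (3,4): 0 [-], cum=0
Step 1: p0@(1,0) p1@(3,3) p2@(2,1) p3@(2,1) p4@(4,0) -> at (3,4): 0 [-], cum=0
Step 2: p0@(2,0) p1@(2,3) p2@(2,2) p3@(2,2) p4@(3,0) -> at (3,4): 0 [-], cum=0
Step 3: p0@(2,1) p1@ESC p2@(2,3) p3@(2,3) p4@(2,0) -> at (3,4): 0 [-], cum=0
Step 4: p0@(2,2) p1@ESC p2@ESC p3@ESC p4@(2,1) -> at (3,4): 0 [-], cum=0
Step 5: p0@(2,3) p1@ESC p2@ESC p3@ESC p4@(2,2) -> at (3,4): 0 [-], cum=0
Step 6: p0@ESC p1@ESC p2@ESC p3@ESC p4@(2,3) -> at (3,4): 0 [-], cum=0
Step 7: p0@ESC p1@ESC p2@ESC p3@ESC p4@ESC -> at (3,4): 0 [-], cum=0
Total visits = 0

Answer: 0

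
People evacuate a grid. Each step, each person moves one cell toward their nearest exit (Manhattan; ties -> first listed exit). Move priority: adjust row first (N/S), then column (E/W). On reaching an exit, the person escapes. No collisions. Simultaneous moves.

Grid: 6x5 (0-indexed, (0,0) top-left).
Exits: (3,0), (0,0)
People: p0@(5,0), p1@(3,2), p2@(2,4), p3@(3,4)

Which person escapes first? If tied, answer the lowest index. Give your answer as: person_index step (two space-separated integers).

Answer: 0 2

Derivation:
Step 1: p0:(5,0)->(4,0) | p1:(3,2)->(3,1) | p2:(2,4)->(3,4) | p3:(3,4)->(3,3)
Step 2: p0:(4,0)->(3,0)->EXIT | p1:(3,1)->(3,0)->EXIT | p2:(3,4)->(3,3) | p3:(3,3)->(3,2)
Step 3: p0:escaped | p1:escaped | p2:(3,3)->(3,2) | p3:(3,2)->(3,1)
Step 4: p0:escaped | p1:escaped | p2:(3,2)->(3,1) | p3:(3,1)->(3,0)->EXIT
Step 5: p0:escaped | p1:escaped | p2:(3,1)->(3,0)->EXIT | p3:escaped
Exit steps: [2, 2, 5, 4]
First to escape: p0 at step 2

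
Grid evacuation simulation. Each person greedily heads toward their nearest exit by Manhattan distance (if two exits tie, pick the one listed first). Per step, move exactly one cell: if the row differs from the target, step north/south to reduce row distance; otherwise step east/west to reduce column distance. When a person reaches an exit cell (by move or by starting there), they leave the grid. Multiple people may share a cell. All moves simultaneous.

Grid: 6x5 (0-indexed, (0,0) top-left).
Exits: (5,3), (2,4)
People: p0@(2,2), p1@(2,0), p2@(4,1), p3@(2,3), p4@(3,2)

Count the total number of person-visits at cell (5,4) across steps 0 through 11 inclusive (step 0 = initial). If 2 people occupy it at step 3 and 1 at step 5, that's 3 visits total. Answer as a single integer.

Answer: 0

Derivation:
Step 0: p0@(2,2) p1@(2,0) p2@(4,1) p3@(2,3) p4@(3,2) -> at (5,4): 0 [-], cum=0
Step 1: p0@(2,3) p1@(2,1) p2@(5,1) p3@ESC p4@(4,2) -> at (5,4): 0 [-], cum=0
Step 2: p0@ESC p1@(2,2) p2@(5,2) p3@ESC p4@(5,2) -> at (5,4): 0 [-], cum=0
Step 3: p0@ESC p1@(2,3) p2@ESC p3@ESC p4@ESC -> at (5,4): 0 [-], cum=0
Step 4: p0@ESC p1@ESC p2@ESC p3@ESC p4@ESC -> at (5,4): 0 [-], cum=0
Total visits = 0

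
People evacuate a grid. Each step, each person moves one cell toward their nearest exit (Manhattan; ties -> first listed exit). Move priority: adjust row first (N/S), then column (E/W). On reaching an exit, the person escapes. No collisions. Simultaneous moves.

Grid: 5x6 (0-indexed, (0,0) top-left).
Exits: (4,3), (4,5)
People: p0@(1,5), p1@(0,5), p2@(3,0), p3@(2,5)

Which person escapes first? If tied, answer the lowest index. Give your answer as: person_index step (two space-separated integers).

Answer: 3 2

Derivation:
Step 1: p0:(1,5)->(2,5) | p1:(0,5)->(1,5) | p2:(3,0)->(4,0) | p3:(2,5)->(3,5)
Step 2: p0:(2,5)->(3,5) | p1:(1,5)->(2,5) | p2:(4,0)->(4,1) | p3:(3,5)->(4,5)->EXIT
Step 3: p0:(3,5)->(4,5)->EXIT | p1:(2,5)->(3,5) | p2:(4,1)->(4,2) | p3:escaped
Step 4: p0:escaped | p1:(3,5)->(4,5)->EXIT | p2:(4,2)->(4,3)->EXIT | p3:escaped
Exit steps: [3, 4, 4, 2]
First to escape: p3 at step 2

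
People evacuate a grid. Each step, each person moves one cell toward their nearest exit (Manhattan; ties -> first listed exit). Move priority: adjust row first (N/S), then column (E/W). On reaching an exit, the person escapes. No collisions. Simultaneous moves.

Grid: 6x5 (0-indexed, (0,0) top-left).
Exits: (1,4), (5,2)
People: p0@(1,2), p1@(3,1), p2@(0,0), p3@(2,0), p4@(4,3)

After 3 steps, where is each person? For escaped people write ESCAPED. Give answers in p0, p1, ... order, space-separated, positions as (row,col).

Step 1: p0:(1,2)->(1,3) | p1:(3,1)->(4,1) | p2:(0,0)->(1,0) | p3:(2,0)->(1,0) | p4:(4,3)->(5,3)
Step 2: p0:(1,3)->(1,4)->EXIT | p1:(4,1)->(5,1) | p2:(1,0)->(1,1) | p3:(1,0)->(1,1) | p4:(5,3)->(5,2)->EXIT
Step 3: p0:escaped | p1:(5,1)->(5,2)->EXIT | p2:(1,1)->(1,2) | p3:(1,1)->(1,2) | p4:escaped

ESCAPED ESCAPED (1,2) (1,2) ESCAPED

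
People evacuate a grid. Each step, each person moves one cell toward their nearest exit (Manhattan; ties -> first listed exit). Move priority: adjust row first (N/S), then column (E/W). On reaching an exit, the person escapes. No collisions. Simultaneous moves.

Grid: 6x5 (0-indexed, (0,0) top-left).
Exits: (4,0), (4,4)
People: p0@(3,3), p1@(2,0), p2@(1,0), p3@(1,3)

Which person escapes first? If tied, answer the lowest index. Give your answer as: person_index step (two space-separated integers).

Answer: 0 2

Derivation:
Step 1: p0:(3,3)->(4,3) | p1:(2,0)->(3,0) | p2:(1,0)->(2,0) | p3:(1,3)->(2,3)
Step 2: p0:(4,3)->(4,4)->EXIT | p1:(3,0)->(4,0)->EXIT | p2:(2,0)->(3,0) | p3:(2,3)->(3,3)
Step 3: p0:escaped | p1:escaped | p2:(3,0)->(4,0)->EXIT | p3:(3,3)->(4,3)
Step 4: p0:escaped | p1:escaped | p2:escaped | p3:(4,3)->(4,4)->EXIT
Exit steps: [2, 2, 3, 4]
First to escape: p0 at step 2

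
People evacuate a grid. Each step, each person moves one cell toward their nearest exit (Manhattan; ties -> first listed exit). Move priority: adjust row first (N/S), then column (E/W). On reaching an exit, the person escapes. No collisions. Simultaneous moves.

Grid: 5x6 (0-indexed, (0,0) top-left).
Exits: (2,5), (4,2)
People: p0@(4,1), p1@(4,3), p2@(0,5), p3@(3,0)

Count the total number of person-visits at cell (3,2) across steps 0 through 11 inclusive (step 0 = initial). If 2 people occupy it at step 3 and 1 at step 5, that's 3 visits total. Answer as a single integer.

Answer: 0

Derivation:
Step 0: p0@(4,1) p1@(4,3) p2@(0,5) p3@(3,0) -> at (3,2): 0 [-], cum=0
Step 1: p0@ESC p1@ESC p2@(1,5) p3@(4,0) -> at (3,2): 0 [-], cum=0
Step 2: p0@ESC p1@ESC p2@ESC p3@(4,1) -> at (3,2): 0 [-], cum=0
Step 3: p0@ESC p1@ESC p2@ESC p3@ESC -> at (3,2): 0 [-], cum=0
Total visits = 0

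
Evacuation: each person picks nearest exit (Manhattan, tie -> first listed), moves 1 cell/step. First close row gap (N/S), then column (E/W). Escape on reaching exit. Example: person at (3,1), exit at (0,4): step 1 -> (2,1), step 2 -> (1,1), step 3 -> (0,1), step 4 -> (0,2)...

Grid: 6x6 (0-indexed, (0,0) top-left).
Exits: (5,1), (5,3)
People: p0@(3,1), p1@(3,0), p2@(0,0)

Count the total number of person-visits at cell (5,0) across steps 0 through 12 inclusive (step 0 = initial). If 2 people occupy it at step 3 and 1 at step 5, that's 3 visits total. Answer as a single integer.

Step 0: p0@(3,1) p1@(3,0) p2@(0,0) -> at (5,0): 0 [-], cum=0
Step 1: p0@(4,1) p1@(4,0) p2@(1,0) -> at (5,0): 0 [-], cum=0
Step 2: p0@ESC p1@(5,0) p2@(2,0) -> at (5,0): 1 [p1], cum=1
Step 3: p0@ESC p1@ESC p2@(3,0) -> at (5,0): 0 [-], cum=1
Step 4: p0@ESC p1@ESC p2@(4,0) -> at (5,0): 0 [-], cum=1
Step 5: p0@ESC p1@ESC p2@(5,0) -> at (5,0): 1 [p2], cum=2
Step 6: p0@ESC p1@ESC p2@ESC -> at (5,0): 0 [-], cum=2
Total visits = 2

Answer: 2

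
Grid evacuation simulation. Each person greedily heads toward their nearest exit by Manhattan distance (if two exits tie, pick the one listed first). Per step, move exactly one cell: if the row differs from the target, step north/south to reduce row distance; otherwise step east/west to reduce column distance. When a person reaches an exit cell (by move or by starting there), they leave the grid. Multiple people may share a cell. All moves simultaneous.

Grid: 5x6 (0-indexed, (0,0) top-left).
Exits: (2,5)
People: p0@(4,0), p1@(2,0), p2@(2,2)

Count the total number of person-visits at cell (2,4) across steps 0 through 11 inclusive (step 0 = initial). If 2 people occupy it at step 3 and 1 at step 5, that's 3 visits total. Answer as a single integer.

Answer: 3

Derivation:
Step 0: p0@(4,0) p1@(2,0) p2@(2,2) -> at (2,4): 0 [-], cum=0
Step 1: p0@(3,0) p1@(2,1) p2@(2,3) -> at (2,4): 0 [-], cum=0
Step 2: p0@(2,0) p1@(2,2) p2@(2,4) -> at (2,4): 1 [p2], cum=1
Step 3: p0@(2,1) p1@(2,3) p2@ESC -> at (2,4): 0 [-], cum=1
Step 4: p0@(2,2) p1@(2,4) p2@ESC -> at (2,4): 1 [p1], cum=2
Step 5: p0@(2,3) p1@ESC p2@ESC -> at (2,4): 0 [-], cum=2
Step 6: p0@(2,4) p1@ESC p2@ESC -> at (2,4): 1 [p0], cum=3
Step 7: p0@ESC p1@ESC p2@ESC -> at (2,4): 0 [-], cum=3
Total visits = 3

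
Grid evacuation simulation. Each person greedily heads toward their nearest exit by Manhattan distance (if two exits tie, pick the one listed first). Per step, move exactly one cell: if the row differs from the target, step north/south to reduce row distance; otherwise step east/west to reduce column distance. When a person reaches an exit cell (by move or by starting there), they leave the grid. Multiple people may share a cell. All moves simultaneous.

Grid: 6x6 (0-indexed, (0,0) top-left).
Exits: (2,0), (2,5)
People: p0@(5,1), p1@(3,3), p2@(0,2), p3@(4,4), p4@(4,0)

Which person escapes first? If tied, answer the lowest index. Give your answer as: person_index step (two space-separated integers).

Answer: 4 2

Derivation:
Step 1: p0:(5,1)->(4,1) | p1:(3,3)->(2,3) | p2:(0,2)->(1,2) | p3:(4,4)->(3,4) | p4:(4,0)->(3,0)
Step 2: p0:(4,1)->(3,1) | p1:(2,3)->(2,4) | p2:(1,2)->(2,2) | p3:(3,4)->(2,4) | p4:(3,0)->(2,0)->EXIT
Step 3: p0:(3,1)->(2,1) | p1:(2,4)->(2,5)->EXIT | p2:(2,2)->(2,1) | p3:(2,4)->(2,5)->EXIT | p4:escaped
Step 4: p0:(2,1)->(2,0)->EXIT | p1:escaped | p2:(2,1)->(2,0)->EXIT | p3:escaped | p4:escaped
Exit steps: [4, 3, 4, 3, 2]
First to escape: p4 at step 2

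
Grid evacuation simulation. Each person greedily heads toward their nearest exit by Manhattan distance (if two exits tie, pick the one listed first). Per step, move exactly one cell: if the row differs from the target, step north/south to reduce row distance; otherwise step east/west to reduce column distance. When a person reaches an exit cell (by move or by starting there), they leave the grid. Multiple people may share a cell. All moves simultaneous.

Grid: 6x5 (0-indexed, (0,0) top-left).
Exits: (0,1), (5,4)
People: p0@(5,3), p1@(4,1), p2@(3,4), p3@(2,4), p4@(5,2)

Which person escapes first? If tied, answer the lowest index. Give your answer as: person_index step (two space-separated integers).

Step 1: p0:(5,3)->(5,4)->EXIT | p1:(4,1)->(3,1) | p2:(3,4)->(4,4) | p3:(2,4)->(3,4) | p4:(5,2)->(5,3)
Step 2: p0:escaped | p1:(3,1)->(2,1) | p2:(4,4)->(5,4)->EXIT | p3:(3,4)->(4,4) | p4:(5,3)->(5,4)->EXIT
Step 3: p0:escaped | p1:(2,1)->(1,1) | p2:escaped | p3:(4,4)->(5,4)->EXIT | p4:escaped
Step 4: p0:escaped | p1:(1,1)->(0,1)->EXIT | p2:escaped | p3:escaped | p4:escaped
Exit steps: [1, 4, 2, 3, 2]
First to escape: p0 at step 1

Answer: 0 1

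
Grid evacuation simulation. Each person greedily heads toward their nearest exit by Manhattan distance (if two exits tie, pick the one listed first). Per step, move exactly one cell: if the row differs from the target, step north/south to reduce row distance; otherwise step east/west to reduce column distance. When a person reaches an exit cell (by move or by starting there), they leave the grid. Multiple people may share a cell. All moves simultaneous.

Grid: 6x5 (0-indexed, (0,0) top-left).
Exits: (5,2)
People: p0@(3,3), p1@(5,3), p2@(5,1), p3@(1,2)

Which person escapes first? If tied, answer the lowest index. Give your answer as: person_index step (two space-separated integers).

Step 1: p0:(3,3)->(4,3) | p1:(5,3)->(5,2)->EXIT | p2:(5,1)->(5,2)->EXIT | p3:(1,2)->(2,2)
Step 2: p0:(4,3)->(5,3) | p1:escaped | p2:escaped | p3:(2,2)->(3,2)
Step 3: p0:(5,3)->(5,2)->EXIT | p1:escaped | p2:escaped | p3:(3,2)->(4,2)
Step 4: p0:escaped | p1:escaped | p2:escaped | p3:(4,2)->(5,2)->EXIT
Exit steps: [3, 1, 1, 4]
First to escape: p1 at step 1

Answer: 1 1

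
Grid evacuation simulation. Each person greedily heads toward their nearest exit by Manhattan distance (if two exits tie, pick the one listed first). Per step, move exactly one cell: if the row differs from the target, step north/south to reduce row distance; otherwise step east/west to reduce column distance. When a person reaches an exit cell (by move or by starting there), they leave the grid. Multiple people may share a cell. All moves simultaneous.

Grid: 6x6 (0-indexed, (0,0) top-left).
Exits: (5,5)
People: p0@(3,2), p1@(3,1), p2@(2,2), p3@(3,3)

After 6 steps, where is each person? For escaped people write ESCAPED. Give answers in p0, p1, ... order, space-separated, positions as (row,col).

Step 1: p0:(3,2)->(4,2) | p1:(3,1)->(4,1) | p2:(2,2)->(3,2) | p3:(3,3)->(4,3)
Step 2: p0:(4,2)->(5,2) | p1:(4,1)->(5,1) | p2:(3,2)->(4,2) | p3:(4,3)->(5,3)
Step 3: p0:(5,2)->(5,3) | p1:(5,1)->(5,2) | p2:(4,2)->(5,2) | p3:(5,3)->(5,4)
Step 4: p0:(5,3)->(5,4) | p1:(5,2)->(5,3) | p2:(5,2)->(5,3) | p3:(5,4)->(5,5)->EXIT
Step 5: p0:(5,4)->(5,5)->EXIT | p1:(5,3)->(5,4) | p2:(5,3)->(5,4) | p3:escaped
Step 6: p0:escaped | p1:(5,4)->(5,5)->EXIT | p2:(5,4)->(5,5)->EXIT | p3:escaped

ESCAPED ESCAPED ESCAPED ESCAPED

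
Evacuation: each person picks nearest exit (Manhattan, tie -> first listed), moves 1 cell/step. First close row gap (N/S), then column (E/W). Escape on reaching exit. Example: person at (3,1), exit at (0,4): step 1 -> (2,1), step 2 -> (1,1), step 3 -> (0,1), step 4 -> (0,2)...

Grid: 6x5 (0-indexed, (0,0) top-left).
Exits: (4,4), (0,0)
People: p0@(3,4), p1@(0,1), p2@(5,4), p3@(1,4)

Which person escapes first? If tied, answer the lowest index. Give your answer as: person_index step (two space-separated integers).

Step 1: p0:(3,4)->(4,4)->EXIT | p1:(0,1)->(0,0)->EXIT | p2:(5,4)->(4,4)->EXIT | p3:(1,4)->(2,4)
Step 2: p0:escaped | p1:escaped | p2:escaped | p3:(2,4)->(3,4)
Step 3: p0:escaped | p1:escaped | p2:escaped | p3:(3,4)->(4,4)->EXIT
Exit steps: [1, 1, 1, 3]
First to escape: p0 at step 1

Answer: 0 1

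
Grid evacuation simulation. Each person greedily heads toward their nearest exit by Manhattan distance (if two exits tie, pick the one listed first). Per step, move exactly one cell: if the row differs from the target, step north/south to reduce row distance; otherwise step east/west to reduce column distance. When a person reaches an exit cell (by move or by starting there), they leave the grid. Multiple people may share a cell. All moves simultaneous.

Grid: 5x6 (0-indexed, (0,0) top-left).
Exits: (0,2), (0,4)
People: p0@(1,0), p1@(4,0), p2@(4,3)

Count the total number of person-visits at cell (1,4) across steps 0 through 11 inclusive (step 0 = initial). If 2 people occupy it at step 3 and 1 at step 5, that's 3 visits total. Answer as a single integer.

Answer: 0

Derivation:
Step 0: p0@(1,0) p1@(4,0) p2@(4,3) -> at (1,4): 0 [-], cum=0
Step 1: p0@(0,0) p1@(3,0) p2@(3,3) -> at (1,4): 0 [-], cum=0
Step 2: p0@(0,1) p1@(2,0) p2@(2,3) -> at (1,4): 0 [-], cum=0
Step 3: p0@ESC p1@(1,0) p2@(1,3) -> at (1,4): 0 [-], cum=0
Step 4: p0@ESC p1@(0,0) p2@(0,3) -> at (1,4): 0 [-], cum=0
Step 5: p0@ESC p1@(0,1) p2@ESC -> at (1,4): 0 [-], cum=0
Step 6: p0@ESC p1@ESC p2@ESC -> at (1,4): 0 [-], cum=0
Total visits = 0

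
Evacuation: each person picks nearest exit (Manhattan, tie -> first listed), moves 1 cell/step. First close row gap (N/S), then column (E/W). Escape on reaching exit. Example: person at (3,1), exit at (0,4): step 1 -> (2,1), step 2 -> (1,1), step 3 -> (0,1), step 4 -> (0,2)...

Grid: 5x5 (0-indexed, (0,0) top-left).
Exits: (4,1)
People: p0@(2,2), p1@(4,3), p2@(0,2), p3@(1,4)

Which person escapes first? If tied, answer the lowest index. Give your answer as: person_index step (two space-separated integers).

Step 1: p0:(2,2)->(3,2) | p1:(4,3)->(4,2) | p2:(0,2)->(1,2) | p3:(1,4)->(2,4)
Step 2: p0:(3,2)->(4,2) | p1:(4,2)->(4,1)->EXIT | p2:(1,2)->(2,2) | p3:(2,4)->(3,4)
Step 3: p0:(4,2)->(4,1)->EXIT | p1:escaped | p2:(2,2)->(3,2) | p3:(3,4)->(4,4)
Step 4: p0:escaped | p1:escaped | p2:(3,2)->(4,2) | p3:(4,4)->(4,3)
Step 5: p0:escaped | p1:escaped | p2:(4,2)->(4,1)->EXIT | p3:(4,3)->(4,2)
Step 6: p0:escaped | p1:escaped | p2:escaped | p3:(4,2)->(4,1)->EXIT
Exit steps: [3, 2, 5, 6]
First to escape: p1 at step 2

Answer: 1 2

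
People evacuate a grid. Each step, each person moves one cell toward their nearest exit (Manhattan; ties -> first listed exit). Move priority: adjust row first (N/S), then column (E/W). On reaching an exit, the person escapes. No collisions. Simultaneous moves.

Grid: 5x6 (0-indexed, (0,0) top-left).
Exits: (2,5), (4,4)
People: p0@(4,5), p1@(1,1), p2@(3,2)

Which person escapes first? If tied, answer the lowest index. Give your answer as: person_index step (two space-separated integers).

Answer: 0 1

Derivation:
Step 1: p0:(4,5)->(4,4)->EXIT | p1:(1,1)->(2,1) | p2:(3,2)->(4,2)
Step 2: p0:escaped | p1:(2,1)->(2,2) | p2:(4,2)->(4,3)
Step 3: p0:escaped | p1:(2,2)->(2,3) | p2:(4,3)->(4,4)->EXIT
Step 4: p0:escaped | p1:(2,3)->(2,4) | p2:escaped
Step 5: p0:escaped | p1:(2,4)->(2,5)->EXIT | p2:escaped
Exit steps: [1, 5, 3]
First to escape: p0 at step 1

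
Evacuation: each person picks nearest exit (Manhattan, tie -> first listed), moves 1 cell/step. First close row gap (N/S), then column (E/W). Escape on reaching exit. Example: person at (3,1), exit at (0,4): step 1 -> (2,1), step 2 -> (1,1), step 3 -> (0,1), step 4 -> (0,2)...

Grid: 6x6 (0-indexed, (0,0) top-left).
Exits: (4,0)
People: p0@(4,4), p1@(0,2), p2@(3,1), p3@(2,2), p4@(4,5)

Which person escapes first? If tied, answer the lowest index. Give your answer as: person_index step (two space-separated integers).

Answer: 2 2

Derivation:
Step 1: p0:(4,4)->(4,3) | p1:(0,2)->(1,2) | p2:(3,1)->(4,1) | p3:(2,2)->(3,2) | p4:(4,5)->(4,4)
Step 2: p0:(4,3)->(4,2) | p1:(1,2)->(2,2) | p2:(4,1)->(4,0)->EXIT | p3:(3,2)->(4,2) | p4:(4,4)->(4,3)
Step 3: p0:(4,2)->(4,1) | p1:(2,2)->(3,2) | p2:escaped | p3:(4,2)->(4,1) | p4:(4,3)->(4,2)
Step 4: p0:(4,1)->(4,0)->EXIT | p1:(3,2)->(4,2) | p2:escaped | p3:(4,1)->(4,0)->EXIT | p4:(4,2)->(4,1)
Step 5: p0:escaped | p1:(4,2)->(4,1) | p2:escaped | p3:escaped | p4:(4,1)->(4,0)->EXIT
Step 6: p0:escaped | p1:(4,1)->(4,0)->EXIT | p2:escaped | p3:escaped | p4:escaped
Exit steps: [4, 6, 2, 4, 5]
First to escape: p2 at step 2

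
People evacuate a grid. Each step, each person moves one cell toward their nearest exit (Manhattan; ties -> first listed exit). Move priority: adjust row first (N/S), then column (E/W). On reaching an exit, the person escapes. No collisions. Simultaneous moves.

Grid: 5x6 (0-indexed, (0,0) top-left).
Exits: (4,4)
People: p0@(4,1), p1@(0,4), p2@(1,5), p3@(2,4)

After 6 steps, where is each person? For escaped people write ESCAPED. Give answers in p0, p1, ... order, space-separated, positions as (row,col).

Step 1: p0:(4,1)->(4,2) | p1:(0,4)->(1,4) | p2:(1,5)->(2,5) | p3:(2,4)->(3,4)
Step 2: p0:(4,2)->(4,3) | p1:(1,4)->(2,4) | p2:(2,5)->(3,5) | p3:(3,4)->(4,4)->EXIT
Step 3: p0:(4,3)->(4,4)->EXIT | p1:(2,4)->(3,4) | p2:(3,5)->(4,5) | p3:escaped
Step 4: p0:escaped | p1:(3,4)->(4,4)->EXIT | p2:(4,5)->(4,4)->EXIT | p3:escaped

ESCAPED ESCAPED ESCAPED ESCAPED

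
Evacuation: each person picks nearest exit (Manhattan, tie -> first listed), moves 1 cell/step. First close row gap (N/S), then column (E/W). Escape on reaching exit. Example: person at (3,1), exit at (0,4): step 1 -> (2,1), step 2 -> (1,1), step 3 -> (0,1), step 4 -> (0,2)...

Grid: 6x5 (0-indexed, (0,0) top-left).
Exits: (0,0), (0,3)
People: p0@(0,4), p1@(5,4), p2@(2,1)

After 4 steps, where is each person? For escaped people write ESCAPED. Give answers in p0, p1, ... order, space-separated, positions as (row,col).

Step 1: p0:(0,4)->(0,3)->EXIT | p1:(5,4)->(4,4) | p2:(2,1)->(1,1)
Step 2: p0:escaped | p1:(4,4)->(3,4) | p2:(1,1)->(0,1)
Step 3: p0:escaped | p1:(3,4)->(2,4) | p2:(0,1)->(0,0)->EXIT
Step 4: p0:escaped | p1:(2,4)->(1,4) | p2:escaped

ESCAPED (1,4) ESCAPED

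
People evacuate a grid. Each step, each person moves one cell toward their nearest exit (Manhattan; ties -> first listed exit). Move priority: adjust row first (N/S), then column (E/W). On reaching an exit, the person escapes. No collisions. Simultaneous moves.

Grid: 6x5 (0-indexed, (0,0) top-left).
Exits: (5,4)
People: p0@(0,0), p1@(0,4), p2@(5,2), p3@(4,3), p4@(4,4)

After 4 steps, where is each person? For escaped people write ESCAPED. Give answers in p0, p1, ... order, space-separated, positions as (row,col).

Step 1: p0:(0,0)->(1,0) | p1:(0,4)->(1,4) | p2:(5,2)->(5,3) | p3:(4,3)->(5,3) | p4:(4,4)->(5,4)->EXIT
Step 2: p0:(1,0)->(2,0) | p1:(1,4)->(2,4) | p2:(5,3)->(5,4)->EXIT | p3:(5,3)->(5,4)->EXIT | p4:escaped
Step 3: p0:(2,0)->(3,0) | p1:(2,4)->(3,4) | p2:escaped | p3:escaped | p4:escaped
Step 4: p0:(3,0)->(4,0) | p1:(3,4)->(4,4) | p2:escaped | p3:escaped | p4:escaped

(4,0) (4,4) ESCAPED ESCAPED ESCAPED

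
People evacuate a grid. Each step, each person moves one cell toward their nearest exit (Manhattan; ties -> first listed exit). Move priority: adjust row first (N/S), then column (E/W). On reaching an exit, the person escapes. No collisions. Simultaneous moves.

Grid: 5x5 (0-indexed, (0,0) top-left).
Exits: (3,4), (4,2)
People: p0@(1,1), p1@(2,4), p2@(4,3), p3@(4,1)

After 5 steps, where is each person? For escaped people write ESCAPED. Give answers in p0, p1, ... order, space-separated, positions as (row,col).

Step 1: p0:(1,1)->(2,1) | p1:(2,4)->(3,4)->EXIT | p2:(4,3)->(4,2)->EXIT | p3:(4,1)->(4,2)->EXIT
Step 2: p0:(2,1)->(3,1) | p1:escaped | p2:escaped | p3:escaped
Step 3: p0:(3,1)->(4,1) | p1:escaped | p2:escaped | p3:escaped
Step 4: p0:(4,1)->(4,2)->EXIT | p1:escaped | p2:escaped | p3:escaped

ESCAPED ESCAPED ESCAPED ESCAPED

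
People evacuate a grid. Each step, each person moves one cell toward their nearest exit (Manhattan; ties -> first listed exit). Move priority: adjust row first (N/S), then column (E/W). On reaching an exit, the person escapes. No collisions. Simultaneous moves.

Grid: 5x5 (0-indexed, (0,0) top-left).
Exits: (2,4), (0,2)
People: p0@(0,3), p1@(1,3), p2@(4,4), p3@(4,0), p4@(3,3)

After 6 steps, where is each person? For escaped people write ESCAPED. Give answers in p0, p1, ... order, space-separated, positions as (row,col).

Step 1: p0:(0,3)->(0,2)->EXIT | p1:(1,3)->(2,3) | p2:(4,4)->(3,4) | p3:(4,0)->(3,0) | p4:(3,3)->(2,3)
Step 2: p0:escaped | p1:(2,3)->(2,4)->EXIT | p2:(3,4)->(2,4)->EXIT | p3:(3,0)->(2,0) | p4:(2,3)->(2,4)->EXIT
Step 3: p0:escaped | p1:escaped | p2:escaped | p3:(2,0)->(2,1) | p4:escaped
Step 4: p0:escaped | p1:escaped | p2:escaped | p3:(2,1)->(2,2) | p4:escaped
Step 5: p0:escaped | p1:escaped | p2:escaped | p3:(2,2)->(2,3) | p4:escaped
Step 6: p0:escaped | p1:escaped | p2:escaped | p3:(2,3)->(2,4)->EXIT | p4:escaped

ESCAPED ESCAPED ESCAPED ESCAPED ESCAPED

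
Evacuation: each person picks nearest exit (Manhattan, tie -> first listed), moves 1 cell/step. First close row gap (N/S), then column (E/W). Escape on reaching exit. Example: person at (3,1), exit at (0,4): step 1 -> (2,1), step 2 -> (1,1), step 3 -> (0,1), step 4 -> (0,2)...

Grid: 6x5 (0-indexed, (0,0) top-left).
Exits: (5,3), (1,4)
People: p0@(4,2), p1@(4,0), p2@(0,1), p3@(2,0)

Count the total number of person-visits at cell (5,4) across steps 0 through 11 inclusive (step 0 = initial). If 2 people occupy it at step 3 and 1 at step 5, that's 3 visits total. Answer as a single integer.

Step 0: p0@(4,2) p1@(4,0) p2@(0,1) p3@(2,0) -> at (5,4): 0 [-], cum=0
Step 1: p0@(5,2) p1@(5,0) p2@(1,1) p3@(1,0) -> at (5,4): 0 [-], cum=0
Step 2: p0@ESC p1@(5,1) p2@(1,2) p3@(1,1) -> at (5,4): 0 [-], cum=0
Step 3: p0@ESC p1@(5,2) p2@(1,3) p3@(1,2) -> at (5,4): 0 [-], cum=0
Step 4: p0@ESC p1@ESC p2@ESC p3@(1,3) -> at (5,4): 0 [-], cum=0
Step 5: p0@ESC p1@ESC p2@ESC p3@ESC -> at (5,4): 0 [-], cum=0
Total visits = 0

Answer: 0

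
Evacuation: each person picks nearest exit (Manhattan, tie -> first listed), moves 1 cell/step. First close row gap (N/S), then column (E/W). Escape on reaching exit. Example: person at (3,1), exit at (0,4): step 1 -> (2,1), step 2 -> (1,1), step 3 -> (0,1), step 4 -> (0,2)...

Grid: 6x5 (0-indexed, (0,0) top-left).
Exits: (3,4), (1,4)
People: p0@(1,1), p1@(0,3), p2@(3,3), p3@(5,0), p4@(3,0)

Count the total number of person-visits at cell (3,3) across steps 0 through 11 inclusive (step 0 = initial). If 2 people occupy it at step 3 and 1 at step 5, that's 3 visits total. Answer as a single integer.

Step 0: p0@(1,1) p1@(0,3) p2@(3,3) p3@(5,0) p4@(3,0) -> at (3,3): 1 [p2], cum=1
Step 1: p0@(1,2) p1@(1,3) p2@ESC p3@(4,0) p4@(3,1) -> at (3,3): 0 [-], cum=1
Step 2: p0@(1,3) p1@ESC p2@ESC p3@(3,0) p4@(3,2) -> at (3,3): 0 [-], cum=1
Step 3: p0@ESC p1@ESC p2@ESC p3@(3,1) p4@(3,3) -> at (3,3): 1 [p4], cum=2
Step 4: p0@ESC p1@ESC p2@ESC p3@(3,2) p4@ESC -> at (3,3): 0 [-], cum=2
Step 5: p0@ESC p1@ESC p2@ESC p3@(3,3) p4@ESC -> at (3,3): 1 [p3], cum=3
Step 6: p0@ESC p1@ESC p2@ESC p3@ESC p4@ESC -> at (3,3): 0 [-], cum=3
Total visits = 3

Answer: 3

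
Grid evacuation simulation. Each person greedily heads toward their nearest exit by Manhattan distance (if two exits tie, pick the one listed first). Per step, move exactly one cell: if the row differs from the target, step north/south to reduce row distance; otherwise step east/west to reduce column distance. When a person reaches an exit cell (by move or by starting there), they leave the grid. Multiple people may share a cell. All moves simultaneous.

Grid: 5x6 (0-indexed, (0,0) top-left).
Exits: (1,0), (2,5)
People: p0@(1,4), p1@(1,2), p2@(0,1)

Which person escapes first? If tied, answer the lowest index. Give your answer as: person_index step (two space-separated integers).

Answer: 0 2

Derivation:
Step 1: p0:(1,4)->(2,4) | p1:(1,2)->(1,1) | p2:(0,1)->(1,1)
Step 2: p0:(2,4)->(2,5)->EXIT | p1:(1,1)->(1,0)->EXIT | p2:(1,1)->(1,0)->EXIT
Exit steps: [2, 2, 2]
First to escape: p0 at step 2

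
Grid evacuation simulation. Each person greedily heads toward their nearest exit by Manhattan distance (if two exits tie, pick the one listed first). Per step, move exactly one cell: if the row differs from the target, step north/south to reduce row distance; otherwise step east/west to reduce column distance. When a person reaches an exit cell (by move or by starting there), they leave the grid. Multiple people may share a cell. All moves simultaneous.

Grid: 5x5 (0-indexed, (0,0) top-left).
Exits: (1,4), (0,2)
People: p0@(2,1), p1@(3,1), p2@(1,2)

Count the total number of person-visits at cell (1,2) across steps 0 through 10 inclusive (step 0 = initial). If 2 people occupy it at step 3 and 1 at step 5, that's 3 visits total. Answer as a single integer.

Step 0: p0@(2,1) p1@(3,1) p2@(1,2) -> at (1,2): 1 [p2], cum=1
Step 1: p0@(1,1) p1@(2,1) p2@ESC -> at (1,2): 0 [-], cum=1
Step 2: p0@(0,1) p1@(1,1) p2@ESC -> at (1,2): 0 [-], cum=1
Step 3: p0@ESC p1@(0,1) p2@ESC -> at (1,2): 0 [-], cum=1
Step 4: p0@ESC p1@ESC p2@ESC -> at (1,2): 0 [-], cum=1
Total visits = 1

Answer: 1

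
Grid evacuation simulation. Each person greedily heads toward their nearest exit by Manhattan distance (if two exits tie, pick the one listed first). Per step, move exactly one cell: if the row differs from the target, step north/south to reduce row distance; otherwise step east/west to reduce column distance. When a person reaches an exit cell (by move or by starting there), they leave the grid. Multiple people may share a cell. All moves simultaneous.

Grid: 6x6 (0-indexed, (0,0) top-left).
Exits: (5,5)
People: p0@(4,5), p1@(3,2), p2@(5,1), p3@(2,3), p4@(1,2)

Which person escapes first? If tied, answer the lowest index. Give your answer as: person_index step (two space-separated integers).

Answer: 0 1

Derivation:
Step 1: p0:(4,5)->(5,5)->EXIT | p1:(3,2)->(4,2) | p2:(5,1)->(5,2) | p3:(2,3)->(3,3) | p4:(1,2)->(2,2)
Step 2: p0:escaped | p1:(4,2)->(5,2) | p2:(5,2)->(5,3) | p3:(3,3)->(4,3) | p4:(2,2)->(3,2)
Step 3: p0:escaped | p1:(5,2)->(5,3) | p2:(5,3)->(5,4) | p3:(4,3)->(5,3) | p4:(3,2)->(4,2)
Step 4: p0:escaped | p1:(5,3)->(5,4) | p2:(5,4)->(5,5)->EXIT | p3:(5,3)->(5,4) | p4:(4,2)->(5,2)
Step 5: p0:escaped | p1:(5,4)->(5,5)->EXIT | p2:escaped | p3:(5,4)->(5,5)->EXIT | p4:(5,2)->(5,3)
Step 6: p0:escaped | p1:escaped | p2:escaped | p3:escaped | p4:(5,3)->(5,4)
Step 7: p0:escaped | p1:escaped | p2:escaped | p3:escaped | p4:(5,4)->(5,5)->EXIT
Exit steps: [1, 5, 4, 5, 7]
First to escape: p0 at step 1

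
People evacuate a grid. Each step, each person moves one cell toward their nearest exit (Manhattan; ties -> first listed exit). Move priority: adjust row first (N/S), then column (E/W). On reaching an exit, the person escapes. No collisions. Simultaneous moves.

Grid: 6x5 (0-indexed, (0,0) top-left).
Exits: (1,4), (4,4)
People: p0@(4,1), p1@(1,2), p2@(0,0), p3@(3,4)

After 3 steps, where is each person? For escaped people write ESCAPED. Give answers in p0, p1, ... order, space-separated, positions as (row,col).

Step 1: p0:(4,1)->(4,2) | p1:(1,2)->(1,3) | p2:(0,0)->(1,0) | p3:(3,4)->(4,4)->EXIT
Step 2: p0:(4,2)->(4,3) | p1:(1,3)->(1,4)->EXIT | p2:(1,0)->(1,1) | p3:escaped
Step 3: p0:(4,3)->(4,4)->EXIT | p1:escaped | p2:(1,1)->(1,2) | p3:escaped

ESCAPED ESCAPED (1,2) ESCAPED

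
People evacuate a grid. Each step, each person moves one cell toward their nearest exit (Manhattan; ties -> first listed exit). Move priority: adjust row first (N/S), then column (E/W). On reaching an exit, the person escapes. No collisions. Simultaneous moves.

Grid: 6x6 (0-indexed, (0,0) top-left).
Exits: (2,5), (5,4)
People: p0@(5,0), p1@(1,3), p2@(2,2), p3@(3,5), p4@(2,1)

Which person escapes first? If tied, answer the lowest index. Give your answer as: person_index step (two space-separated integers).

Answer: 3 1

Derivation:
Step 1: p0:(5,0)->(5,1) | p1:(1,3)->(2,3) | p2:(2,2)->(2,3) | p3:(3,5)->(2,5)->EXIT | p4:(2,1)->(2,2)
Step 2: p0:(5,1)->(5,2) | p1:(2,3)->(2,4) | p2:(2,3)->(2,4) | p3:escaped | p4:(2,2)->(2,3)
Step 3: p0:(5,2)->(5,3) | p1:(2,4)->(2,5)->EXIT | p2:(2,4)->(2,5)->EXIT | p3:escaped | p4:(2,3)->(2,4)
Step 4: p0:(5,3)->(5,4)->EXIT | p1:escaped | p2:escaped | p3:escaped | p4:(2,4)->(2,5)->EXIT
Exit steps: [4, 3, 3, 1, 4]
First to escape: p3 at step 1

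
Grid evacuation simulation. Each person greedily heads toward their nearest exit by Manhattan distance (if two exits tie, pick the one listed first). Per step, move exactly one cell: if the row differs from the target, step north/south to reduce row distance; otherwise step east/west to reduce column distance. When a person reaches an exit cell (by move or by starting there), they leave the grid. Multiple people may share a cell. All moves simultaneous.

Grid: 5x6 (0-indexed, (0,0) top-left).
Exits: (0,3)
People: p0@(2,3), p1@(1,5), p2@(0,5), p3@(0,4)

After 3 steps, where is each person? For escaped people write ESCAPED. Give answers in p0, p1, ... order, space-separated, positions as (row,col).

Step 1: p0:(2,3)->(1,3) | p1:(1,5)->(0,5) | p2:(0,5)->(0,4) | p3:(0,4)->(0,3)->EXIT
Step 2: p0:(1,3)->(0,3)->EXIT | p1:(0,5)->(0,4) | p2:(0,4)->(0,3)->EXIT | p3:escaped
Step 3: p0:escaped | p1:(0,4)->(0,3)->EXIT | p2:escaped | p3:escaped

ESCAPED ESCAPED ESCAPED ESCAPED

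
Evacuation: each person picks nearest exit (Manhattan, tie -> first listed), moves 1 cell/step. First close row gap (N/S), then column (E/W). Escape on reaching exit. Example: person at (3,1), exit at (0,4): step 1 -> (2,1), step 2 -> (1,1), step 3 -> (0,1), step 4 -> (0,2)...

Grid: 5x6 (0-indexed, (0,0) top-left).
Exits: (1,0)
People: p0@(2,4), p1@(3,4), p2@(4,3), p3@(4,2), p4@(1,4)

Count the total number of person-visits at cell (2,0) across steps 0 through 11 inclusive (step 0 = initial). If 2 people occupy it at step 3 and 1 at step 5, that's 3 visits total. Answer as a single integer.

Step 0: p0@(2,4) p1@(3,4) p2@(4,3) p3@(4,2) p4@(1,4) -> at (2,0): 0 [-], cum=0
Step 1: p0@(1,4) p1@(2,4) p2@(3,3) p3@(3,2) p4@(1,3) -> at (2,0): 0 [-], cum=0
Step 2: p0@(1,3) p1@(1,4) p2@(2,3) p3@(2,2) p4@(1,2) -> at (2,0): 0 [-], cum=0
Step 3: p0@(1,2) p1@(1,3) p2@(1,3) p3@(1,2) p4@(1,1) -> at (2,0): 0 [-], cum=0
Step 4: p0@(1,1) p1@(1,2) p2@(1,2) p3@(1,1) p4@ESC -> at (2,0): 0 [-], cum=0
Step 5: p0@ESC p1@(1,1) p2@(1,1) p3@ESC p4@ESC -> at (2,0): 0 [-], cum=0
Step 6: p0@ESC p1@ESC p2@ESC p3@ESC p4@ESC -> at (2,0): 0 [-], cum=0
Total visits = 0

Answer: 0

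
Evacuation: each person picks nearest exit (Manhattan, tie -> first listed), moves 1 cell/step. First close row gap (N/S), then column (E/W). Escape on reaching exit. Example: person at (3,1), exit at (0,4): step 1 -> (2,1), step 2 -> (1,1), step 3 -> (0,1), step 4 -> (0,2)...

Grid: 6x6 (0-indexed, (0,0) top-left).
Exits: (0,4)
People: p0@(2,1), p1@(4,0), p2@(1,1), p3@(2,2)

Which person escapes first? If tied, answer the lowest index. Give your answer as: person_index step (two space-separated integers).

Answer: 2 4

Derivation:
Step 1: p0:(2,1)->(1,1) | p1:(4,0)->(3,0) | p2:(1,1)->(0,1) | p3:(2,2)->(1,2)
Step 2: p0:(1,1)->(0,1) | p1:(3,0)->(2,0) | p2:(0,1)->(0,2) | p3:(1,2)->(0,2)
Step 3: p0:(0,1)->(0,2) | p1:(2,0)->(1,0) | p2:(0,2)->(0,3) | p3:(0,2)->(0,3)
Step 4: p0:(0,2)->(0,3) | p1:(1,0)->(0,0) | p2:(0,3)->(0,4)->EXIT | p3:(0,3)->(0,4)->EXIT
Step 5: p0:(0,3)->(0,4)->EXIT | p1:(0,0)->(0,1) | p2:escaped | p3:escaped
Step 6: p0:escaped | p1:(0,1)->(0,2) | p2:escaped | p3:escaped
Step 7: p0:escaped | p1:(0,2)->(0,3) | p2:escaped | p3:escaped
Step 8: p0:escaped | p1:(0,3)->(0,4)->EXIT | p2:escaped | p3:escaped
Exit steps: [5, 8, 4, 4]
First to escape: p2 at step 4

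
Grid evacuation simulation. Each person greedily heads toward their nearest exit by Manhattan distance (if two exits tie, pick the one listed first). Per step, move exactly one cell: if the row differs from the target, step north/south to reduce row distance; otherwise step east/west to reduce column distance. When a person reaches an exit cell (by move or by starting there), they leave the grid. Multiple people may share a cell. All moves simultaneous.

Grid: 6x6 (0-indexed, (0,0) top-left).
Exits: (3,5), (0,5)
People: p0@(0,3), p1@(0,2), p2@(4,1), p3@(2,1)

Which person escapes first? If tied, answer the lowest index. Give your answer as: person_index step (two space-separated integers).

Step 1: p0:(0,3)->(0,4) | p1:(0,2)->(0,3) | p2:(4,1)->(3,1) | p3:(2,1)->(3,1)
Step 2: p0:(0,4)->(0,5)->EXIT | p1:(0,3)->(0,4) | p2:(3,1)->(3,2) | p3:(3,1)->(3,2)
Step 3: p0:escaped | p1:(0,4)->(0,5)->EXIT | p2:(3,2)->(3,3) | p3:(3,2)->(3,3)
Step 4: p0:escaped | p1:escaped | p2:(3,3)->(3,4) | p3:(3,3)->(3,4)
Step 5: p0:escaped | p1:escaped | p2:(3,4)->(3,5)->EXIT | p3:(3,4)->(3,5)->EXIT
Exit steps: [2, 3, 5, 5]
First to escape: p0 at step 2

Answer: 0 2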